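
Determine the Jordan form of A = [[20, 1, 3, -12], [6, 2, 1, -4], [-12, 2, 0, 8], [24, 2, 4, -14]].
J = [[2, 1, 0, 0], [0, 2, 1, 0], [0, 0, 2, 0], [0, 0, 0, 2]]

The characteristic polynomial is det(xI - A) = (x - 2)^4, so the eigenvalues are 2 (algebraic multiplicity 4).

For λ = 2: rank(A - 2I) = 2, rank((A - 2I)^2) = 1, rank((A - 2I)^3) = 0. The eigenspace has dimension 4 - 2 = 2, so there are 2 Jordan blocks; the rank sequence gives block sizes [3, 1].

Assembling the blocks gives the Jordan form J above.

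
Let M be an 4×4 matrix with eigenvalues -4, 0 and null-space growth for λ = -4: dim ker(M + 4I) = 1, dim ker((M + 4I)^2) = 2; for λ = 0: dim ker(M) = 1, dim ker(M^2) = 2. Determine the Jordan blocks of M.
λ = -4: successive nullity increments [1, 1] count blocks of size ≥ k; block sizes are [2].
λ = 0: successive nullity increments [1, 1] count blocks of size ≥ k; block sizes are [2].

Jordan blocks: (-4, 2), (0, 2)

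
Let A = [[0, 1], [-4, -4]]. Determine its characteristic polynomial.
χ_A(x) = (x + 2)^2

xI - A = [[x, -1], [4, x + 4]].

Expanding det(xI - A) along the first row:
det(xI - A) = + (x)·det([[x + 4]]) - (-1)·det([[4]]).

Evaluating gives χ_A(x) = x^2 + 4x + 4 = (x + 2)^2.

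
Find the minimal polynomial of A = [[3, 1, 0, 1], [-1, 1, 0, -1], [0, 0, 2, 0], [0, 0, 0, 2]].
The characteristic polynomial factors as (x - 2)^4. The minimal polynomial is ∏(x - λ)^{k_λ} where k_λ is the size of the largest Jordan block at λ.

For λ = 2: rank(A - 2I) = 1, and the largest Jordan block has size 2 (the smallest k with rank((A - 2I)^k) = rank((A - 2I)^(k+1))).

So m_A(x) = (x - 2)^2.

m_A(x) = (x - 2)^2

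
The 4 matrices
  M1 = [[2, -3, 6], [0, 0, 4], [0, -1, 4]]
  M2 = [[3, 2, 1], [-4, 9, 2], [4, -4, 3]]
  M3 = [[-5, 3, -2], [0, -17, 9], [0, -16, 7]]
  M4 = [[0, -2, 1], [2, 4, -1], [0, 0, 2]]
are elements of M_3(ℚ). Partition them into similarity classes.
Characteristic polynomials: χ_{M1} = (x - 2)^3, χ_{M2} = (x - 5)^3, χ_{M3} = (x + 5)^3, χ_{M4} = (x - 2)^3.

{M1, M4}: invariant factors x - 2, (x - 2)^2.

{M2}: invariant factors x - 5, (x - 5)^2.

{M3}: invariant factors (x + 5)^3.

Matrices are similar if and only if their invariant-factor lists agree; the partition into similarity classes is {M1, M4}, {M2}, {M3}.

3 classes: {M1, M4}, {M2}, {M3}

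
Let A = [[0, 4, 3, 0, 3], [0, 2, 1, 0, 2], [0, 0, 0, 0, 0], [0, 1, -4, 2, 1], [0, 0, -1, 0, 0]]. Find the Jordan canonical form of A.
The characteristic polynomial is det(xI - A) = x^3(x - 2)^2, so the eigenvalues are 0 (algebraic multiplicity 3), 2 (algebraic multiplicity 2).

For λ = 0: rank(A) = 4, rank(A^2) = 3, rank(A^3) = 2. The eigenspace has dimension 5 - 4 = 1, so there is 1 Jordan block; the rank sequence gives block sizes [3].

For λ = 2: rank(A - 2I) = 4, rank((A - 2I)^2) = 3. The eigenspace has dimension 5 - 4 = 1, so there is 1 Jordan block; the rank sequence gives block sizes [2].

Assembling the blocks gives the Jordan form J above.

J = [[0, 1, 0, 0, 0], [0, 0, 1, 0, 0], [0, 0, 0, 0, 0], [0, 0, 0, 2, 1], [0, 0, 0, 0, 2]]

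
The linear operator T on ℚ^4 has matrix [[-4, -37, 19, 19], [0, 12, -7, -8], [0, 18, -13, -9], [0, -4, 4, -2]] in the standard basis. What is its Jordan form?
J = [[-4, 1, 0, 0], [0, -4, 1, 0], [0, 0, -4, 0], [0, 0, 0, 5]]

The characteristic polynomial is det(xI - A) = (x - 5)(x + 4)^3, so the eigenvalues are -4 (algebraic multiplicity 3), 5 (algebraic multiplicity 1).

For λ = -4: rank(A + 4I) = 3, rank((A + 4I)^2) = 2, rank((A + 4I)^3) = 1. The eigenspace has dimension 4 - 3 = 1, so there is 1 Jordan block; the rank sequence gives block sizes [3].

For λ = 5: algebraic multiplicity 1 gives one 1×1 block.

Assembling the blocks gives the Jordan form J above.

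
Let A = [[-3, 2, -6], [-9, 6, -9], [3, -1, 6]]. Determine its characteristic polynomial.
xI - A = [[x + 3, -2, 6], [9, x - 6, 9], [-3, 1, x - 6]].

Expanding det(xI - A) along the first row:
det(xI - A) = + (x + 3)·det([[x - 6, 9], [1, x - 6]]) - (-2)·det([[9, 9], [-3, x - 6]]) + (6)·det([[9, x - 6], [-3, 1]]).

Evaluating gives χ_A(x) = x^3 - 9x^2 + 27x - 27 = (x - 3)^3.

χ_A(x) = (x - 3)^3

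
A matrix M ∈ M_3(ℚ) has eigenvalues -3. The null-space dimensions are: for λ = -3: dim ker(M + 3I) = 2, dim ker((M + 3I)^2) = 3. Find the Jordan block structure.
Jordan blocks: (-3, 2), (-3, 1)

λ = -3: successive nullity increments [2, 1] count blocks of size ≥ k; block sizes are [2, 1].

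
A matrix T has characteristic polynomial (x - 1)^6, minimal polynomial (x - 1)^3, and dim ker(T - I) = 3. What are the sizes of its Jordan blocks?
λ = 1: algebraic multiplicity 6 (exponent in χ_T), largest block size 3 (exponent in m_T), 3 blocks (geometric multiplicity). These force block sizes [3, 2, 1].

Jordan blocks: (1, 3), (1, 2), (1, 1)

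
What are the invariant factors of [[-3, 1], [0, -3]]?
The Jordan structure of A has elementary divisors (x + 3)^2. Arranging the block sizes at each eigenvalue in decreasing order and taking row products gives the invariant factors.

Invariant factors (smallest first, each dividing the next): (x + 3)^2.

Check: the last factor (x + 3)^2 is the minimal polynomial, and the product (x + 3)^2 is the characteristic polynomial.

(x + 3)^2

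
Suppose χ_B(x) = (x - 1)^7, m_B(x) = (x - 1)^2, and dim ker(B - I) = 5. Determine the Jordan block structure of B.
λ = 1: algebraic multiplicity 7 (exponent in χ_B), largest block size 2 (exponent in m_B), 5 blocks (geometric multiplicity). These force block sizes [2, 2, 1, 1, 1].

Jordan blocks: (1, 2), (1, 2), (1, 1), (1, 1), (1, 1)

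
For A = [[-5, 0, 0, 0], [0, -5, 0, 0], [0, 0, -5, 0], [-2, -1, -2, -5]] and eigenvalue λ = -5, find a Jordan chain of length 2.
v_1 = [[3, -3, -2, -3]]^T, v_2 = [[0, 0, 0, 1]]^T

We seek v_1 ∈ ker((A + 5I)^2) \ ker(A + 5I), then set v_{i+1} = (A + 5I) v_i.

One such chain is v_1 = [[3, -3, -2, -3]]^T, v_2 = [[0, 0, 0, 1]]^T. Check: (A + 5I) v_2 = [[0, 0, 0, 0]]^T = 0.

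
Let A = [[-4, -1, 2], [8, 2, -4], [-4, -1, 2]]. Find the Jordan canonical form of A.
The characteristic polynomial is det(xI - A) = x^3, so the eigenvalues are 0 (algebraic multiplicity 3).

For λ = 0: rank(A) = 1, rank(A^2) = 0. The eigenspace has dimension 3 - 1 = 2, so there are 2 Jordan blocks; the rank sequence gives block sizes [2, 1].

Assembling the blocks gives the Jordan form J above.

J = [[0, 1, 0], [0, 0, 0], [0, 0, 0]]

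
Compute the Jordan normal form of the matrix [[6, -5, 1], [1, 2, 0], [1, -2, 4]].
The characteristic polynomial is det(xI - A) = (x - 4)^3, so the eigenvalues are 4 (algebraic multiplicity 3).

For λ = 4: rank(A - 4I) = 2, rank((A - 4I)^2) = 1, rank((A - 4I)^3) = 0. The eigenspace has dimension 3 - 2 = 1, so there is 1 Jordan block; the rank sequence gives block sizes [3].

Assembling the blocks gives the Jordan form J above.

J = [[4, 1, 0], [0, 4, 1], [0, 0, 4]]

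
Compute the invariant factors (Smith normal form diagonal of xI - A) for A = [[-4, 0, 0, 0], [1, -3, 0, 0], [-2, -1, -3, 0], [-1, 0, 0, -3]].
x + 3, (x + 3)^2(x + 4)

The Jordan structure of A has elementary divisors (x + 4), (x + 3)^2, (x + 3). Arranging the block sizes at each eigenvalue in decreasing order and taking row products gives the invariant factors.

Invariant factors (smallest first, each dividing the next): x + 3, (x + 3)^2(x + 4).

Check: the last factor (x + 3)^2(x + 4) is the minimal polynomial, and the product (x + 3)^3(x + 4) is the characteristic polynomial.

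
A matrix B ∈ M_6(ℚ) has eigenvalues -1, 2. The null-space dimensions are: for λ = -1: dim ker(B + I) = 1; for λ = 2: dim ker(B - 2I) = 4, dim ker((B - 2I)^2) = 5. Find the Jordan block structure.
λ = -1: successive nullity increments [1] count blocks of size ≥ k; block sizes are [1].
λ = 2: successive nullity increments [4, 1] count blocks of size ≥ k; block sizes are [2, 1, 1, 1].

Jordan blocks: (-1, 1), (2, 2), (2, 1), (2, 1), (2, 1)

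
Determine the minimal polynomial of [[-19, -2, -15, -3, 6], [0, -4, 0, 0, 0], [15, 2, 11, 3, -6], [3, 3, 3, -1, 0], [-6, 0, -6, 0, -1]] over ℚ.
m_A(x) = (x + 1)(x + 4)^2

The characteristic polynomial factors as (x + 1)^2(x + 4)^3. The minimal polynomial is ∏(x - λ)^{k_λ} where k_λ is the size of the largest Jordan block at λ.

For λ = -4: rank(A + 4I) = 3, and the largest Jordan block has size 2 (the smallest k with rank((A + 4I)^k) = rank((A + 4I)^(k+1))).
For λ = -1: rank(A + I) = 3, and the largest Jordan block has size 1 (the smallest k with rank((A + I)^k) = rank((A + I)^(k+1))).

So m_A(x) = (x + 1)(x + 4)^2.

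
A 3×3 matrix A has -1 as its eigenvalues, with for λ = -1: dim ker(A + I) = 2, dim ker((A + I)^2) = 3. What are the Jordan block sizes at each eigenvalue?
λ = -1: successive nullity increments [2, 1] count blocks of size ≥ k; block sizes are [2, 1].

Jordan blocks: (-1, 2), (-1, 1)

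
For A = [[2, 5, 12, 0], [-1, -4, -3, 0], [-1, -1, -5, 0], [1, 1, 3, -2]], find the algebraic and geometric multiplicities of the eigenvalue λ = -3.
The characteristic polynomial is (x + 2)^3(x + 3), so the factor x + 3 appears with exponent 1: the algebraic multiplicity is 1.

rank(A + 3I) = 3, so the eigenspace has dimension 4 - 3 = 1: the geometric multiplicity is 1.

algebraic multiplicity 1, geometric multiplicity 1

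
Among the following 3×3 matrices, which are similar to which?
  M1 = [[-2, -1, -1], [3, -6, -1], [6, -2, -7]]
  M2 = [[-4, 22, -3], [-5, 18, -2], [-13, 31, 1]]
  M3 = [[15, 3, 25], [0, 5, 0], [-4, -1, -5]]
2 classes: {M1}, {M2, M3}

Characteristic polynomials: χ_{M1} = (x + 5)^3, χ_{M2} = (x - 5)^3, χ_{M3} = (x - 5)^3.

{M1}: invariant factors x + 5, (x + 5)^2.

{M2, M3}: invariant factors (x - 5)^3.

Matrices are similar if and only if their invariant-factor lists agree; the partition into similarity classes is {M1}, {M2, M3}.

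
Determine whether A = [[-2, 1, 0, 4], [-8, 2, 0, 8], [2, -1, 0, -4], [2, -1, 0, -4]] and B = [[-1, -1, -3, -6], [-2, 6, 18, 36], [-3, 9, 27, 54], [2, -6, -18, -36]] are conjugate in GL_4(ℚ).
Yes.

Two matrices over a field are similar if and only if they have the same invariant factors.

Both A and B have characteristic polynomial x^2(x + 2)^2 and minimal polynomial x(x + 2)^2. Computing further, both have invariant factors x, x(x + 2)^2. Hence A and B are similar.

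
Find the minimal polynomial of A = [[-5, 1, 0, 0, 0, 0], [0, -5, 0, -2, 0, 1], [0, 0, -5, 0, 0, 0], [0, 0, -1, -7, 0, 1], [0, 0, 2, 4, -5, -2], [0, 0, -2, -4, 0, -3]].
The characteristic polynomial factors as (x + 5)^6. The minimal polynomial is ∏(x - λ)^{k_λ} where k_λ is the size of the largest Jordan block at λ.

For λ = -5: rank(A + 5I) = 3, and the largest Jordan block has size 3 (the smallest k with rank((A + 5I)^k) = rank((A + 5I)^(k+1))).

So m_A(x) = (x + 5)^3.

m_A(x) = (x + 5)^3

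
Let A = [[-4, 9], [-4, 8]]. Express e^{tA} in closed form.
e^{tA} = [[(1 - 6*t)*e^{2*t}, 9*t*e^{2*t}], [-4*t*e^{2*t}, (6*t + 1)*e^{2*t}]]

A has Jordan form J = [[2, 1], [0, 2]] with A = PJP^{-1}, so e^{tA} = P e^{tJ} P^{-1}.

For a Jordan block J_k(λ), e^{tJ_k(λ)} = e^{λt} · (I + tN + t^2 N^2/2! + ... + t^{k-1} N^{k-1}/(k-1)!) where N is the nilpotent superdiagonal part.

Assembling the blocks and conjugating back gives the entries of e^{tA} as shown above.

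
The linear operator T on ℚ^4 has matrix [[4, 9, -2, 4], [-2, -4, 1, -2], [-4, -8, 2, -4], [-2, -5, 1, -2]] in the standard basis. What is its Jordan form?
The characteristic polynomial is det(xI - A) = x^4, so the eigenvalues are 0 (algebraic multiplicity 4).

For λ = 0: rank(A) = 2, rank(A^2) = 1, rank(A^3) = 0. The eigenspace has dimension 4 - 2 = 2, so there are 2 Jordan blocks; the rank sequence gives block sizes [3, 1].

Assembling the blocks gives the Jordan form J above.

J = [[0, 1, 0, 0], [0, 0, 1, 0], [0, 0, 0, 0], [0, 0, 0, 0]]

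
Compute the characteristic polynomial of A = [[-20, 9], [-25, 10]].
xI - A = [[x + 20, -9], [25, x - 10]].

Expanding det(xI - A) along the first row:
det(xI - A) = + (x + 20)·det([[x - 10]]) - (-9)·det([[25]]).

Evaluating gives χ_A(x) = x^2 + 10x + 25 = (x + 5)^2.

χ_A(x) = (x + 5)^2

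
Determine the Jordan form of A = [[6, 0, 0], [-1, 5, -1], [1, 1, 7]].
J = [[6, 1, 0], [0, 6, 0], [0, 0, 6]]

The characteristic polynomial is det(xI - A) = (x - 6)^3, so the eigenvalues are 6 (algebraic multiplicity 3).

For λ = 6: rank(A - 6I) = 1, rank((A - 6I)^2) = 0. The eigenspace has dimension 3 - 1 = 2, so there are 2 Jordan blocks; the rank sequence gives block sizes [2, 1].

Assembling the blocks gives the Jordan form J above.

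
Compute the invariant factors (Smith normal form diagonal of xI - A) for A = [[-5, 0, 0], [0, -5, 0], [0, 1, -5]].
x + 5, (x + 5)^2

The Jordan structure of A has elementary divisors (x + 5)^2, (x + 5). Arranging the block sizes at each eigenvalue in decreasing order and taking row products gives the invariant factors.

Invariant factors (smallest first, each dividing the next): x + 5, (x + 5)^2.

Check: the last factor (x + 5)^2 is the minimal polynomial, and the product (x + 5)^3 is the characteristic polynomial.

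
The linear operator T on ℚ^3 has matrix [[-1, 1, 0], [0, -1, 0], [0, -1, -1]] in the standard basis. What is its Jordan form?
J = [[-1, 1, 0], [0, -1, 0], [0, 0, -1]]

The characteristic polynomial is det(xI - A) = (x + 1)^3, so the eigenvalues are -1 (algebraic multiplicity 3).

For λ = -1: rank(A + I) = 1, rank((A + I)^2) = 0. The eigenspace has dimension 3 - 1 = 2, so there are 2 Jordan blocks; the rank sequence gives block sizes [2, 1].

Assembling the blocks gives the Jordan form J above.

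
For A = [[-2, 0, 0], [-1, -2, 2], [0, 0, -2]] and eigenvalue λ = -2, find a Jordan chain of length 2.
We seek v_1 ∈ ker((A + 2I)^2) \ ker(A + 2I), then set v_{i+1} = (A + 2I) v_i.

One such chain is v_1 = [[1, -2, 0]]^T, v_2 = [[0, -1, 0]]^T. Check: (A + 2I) v_2 = [[0, 0, 0]]^T = 0.

v_1 = [[1, -2, 0]]^T, v_2 = [[0, -1, 0]]^T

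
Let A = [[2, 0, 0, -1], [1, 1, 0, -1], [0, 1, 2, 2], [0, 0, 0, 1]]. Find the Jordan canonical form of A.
The characteristic polynomial is det(xI - A) = (x - 2)^2(x - 1)^2, so the eigenvalues are 1 (algebraic multiplicity 2), 2 (algebraic multiplicity 2).

For λ = 1: rank(A - I) = 2. The eigenspace has dimension 4 - 2 = 2, so there are 2 Jordan blocks; the rank sequence gives block sizes [1, 1].

For λ = 2: rank(A - 2I) = 3, rank((A - 2I)^2) = 2. The eigenspace has dimension 4 - 3 = 1, so there is 1 Jordan block; the rank sequence gives block sizes [2].

Assembling the blocks gives the Jordan form J above.

J = [[1, 0, 0, 0], [0, 1, 0, 0], [0, 0, 2, 1], [0, 0, 0, 2]]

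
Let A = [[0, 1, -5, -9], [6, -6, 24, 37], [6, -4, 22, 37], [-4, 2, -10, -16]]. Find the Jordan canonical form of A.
The characteristic polynomial is det(xI - A) = (x - 2)^2(x + 2)^2, so the eigenvalues are -2 (algebraic multiplicity 2), 2 (algebraic multiplicity 2).

For λ = -2: rank(A + 2I) = 3, rank((A + 2I)^2) = 2. The eigenspace has dimension 4 - 3 = 1, so there is 1 Jordan block; the rank sequence gives block sizes [2].

For λ = 2: rank(A - 2I) = 3, rank((A - 2I)^2) = 2. The eigenspace has dimension 4 - 3 = 1, so there is 1 Jordan block; the rank sequence gives block sizes [2].

Assembling the blocks gives the Jordan form J above.

J = [[-2, 1, 0, 0], [0, -2, 0, 0], [0, 0, 2, 1], [0, 0, 0, 2]]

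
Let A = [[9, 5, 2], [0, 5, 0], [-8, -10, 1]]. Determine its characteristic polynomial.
χ_A(x) = (x - 5)^3

xI - A = [[x - 9, -5, -2], [0, x - 5, 0], [8, 10, x - 1]].

Expanding det(xI - A) along the first row:
det(xI - A) = + (x - 9)·det([[x - 5, 0], [10, x - 1]]) - (-5)·det([[0, 0], [8, x - 1]]) + (-2)·det([[0, x - 5], [8, 10]]).

Evaluating gives χ_A(x) = x^3 - 15x^2 + 75x - 125 = (x - 5)^3.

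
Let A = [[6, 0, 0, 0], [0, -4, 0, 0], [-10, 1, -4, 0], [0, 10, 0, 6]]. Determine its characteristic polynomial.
χ_A(x) = (x - 6)^2(x + 4)^2

xI - A = [[x - 6, 0, 0, 0], [0, x + 4, 0, 0], [10, -1, x + 4, 0], [0, -10, 0, x - 6]].

Expanding det(xI - A) along the first row:
det(xI - A) = + (x - 6)·det([[x + 4, 0, 0], [-1, x + 4, 0], [-10, 0, x - 6]]) - (0)·det([[0, 0, 0], [10, x + 4, 0], [0, 0, x - 6]]) + (0)·det([[0, x + 4, 0], [10, -1, 0], [0, -10, x - 6]]) - (0)·det([[0, x + 4, 0], [10, -1, x + 4], [0, -10, 0]]).

Evaluating gives χ_A(x) = x^4 - 4x^3 - 44x^2 + 96x + 576 = (x - 6)^2(x + 4)^2.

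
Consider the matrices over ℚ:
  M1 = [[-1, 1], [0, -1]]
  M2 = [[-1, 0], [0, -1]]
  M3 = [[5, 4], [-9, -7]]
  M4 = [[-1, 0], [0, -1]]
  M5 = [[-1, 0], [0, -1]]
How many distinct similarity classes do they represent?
2 classes: {M1, M3}, {M2, M4, M5}

Characteristic polynomials: χ_{M1} = (x + 1)^2, χ_{M2} = (x + 1)^2, χ_{M3} = (x + 1)^2, χ_{M4} = (x + 1)^2, χ_{M5} = (x + 1)^2.

{M1, M3}: invariant factors (x + 1)^2.

{M2, M4, M5}: invariant factors x + 1, x + 1.

Matrices are similar if and only if their invariant-factor lists agree; the partition into similarity classes is {M1, M3}, {M2, M4, M5}.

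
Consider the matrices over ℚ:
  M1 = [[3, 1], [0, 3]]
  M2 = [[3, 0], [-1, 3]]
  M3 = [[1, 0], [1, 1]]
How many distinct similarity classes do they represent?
Characteristic polynomials: χ_{M1} = (x - 3)^2, χ_{M2} = (x - 3)^2, χ_{M3} = (x - 1)^2.

{M1, M2}: invariant factors (x - 3)^2.

{M3}: invariant factors (x - 1)^2.

Matrices are similar if and only if their invariant-factor lists agree; the partition into similarity classes is {M1, M2}, {M3}.

2 classes: {M1, M2}, {M3}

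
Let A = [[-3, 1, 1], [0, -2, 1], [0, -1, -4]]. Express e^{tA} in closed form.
A has Jordan form J = [[-3, 1, 0], [0, -3, 0], [0, 0, -3]] with A = PJP^{-1}, so e^{tA} = P e^{tJ} P^{-1}.

For a Jordan block J_k(λ), e^{tJ_k(λ)} = e^{λt} · (I + tN + t^2 N^2/2! + ... + t^{k-1} N^{k-1}/(k-1)!) where N is the nilpotent superdiagonal part.

Assembling the blocks and conjugating back gives the entries of e^{tA} as shown above.

e^{tA} = [[e^{-3*t}, t*e^{-3*t}, t*e^{-3*t}], [0, (t + 1)*e^{-3*t}, t*e^{-3*t}], [0, -t*e^{-3*t}, (1 - t)*e^{-3*t}]]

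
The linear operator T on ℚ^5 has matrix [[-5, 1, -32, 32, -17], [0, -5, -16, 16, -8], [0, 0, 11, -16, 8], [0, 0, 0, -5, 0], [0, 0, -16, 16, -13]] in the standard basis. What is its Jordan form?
J = [[-5, 1, 0, 0, 0], [0, -5, 0, 0, 0], [0, 0, -5, 0, 0], [0, 0, 0, -5, 0], [0, 0, 0, 0, 3]]

The characteristic polynomial is det(xI - A) = (x - 3)(x + 5)^4, so the eigenvalues are -5 (algebraic multiplicity 4), 3 (algebraic multiplicity 1).

For λ = -5: rank(A + 5I) = 2, rank((A + 5I)^2) = 1. The eigenspace has dimension 5 - 2 = 3, so there are 3 Jordan blocks; the rank sequence gives block sizes [2, 1, 1].

For λ = 3: algebraic multiplicity 1 gives one 1×1 block.

Assembling the blocks gives the Jordan form J above.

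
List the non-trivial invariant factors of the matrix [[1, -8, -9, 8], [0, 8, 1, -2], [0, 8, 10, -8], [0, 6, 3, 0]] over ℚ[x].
The Jordan structure of A has elementary divisors (x - 1), (x - 6)^2, (x - 6). Arranging the block sizes at each eigenvalue in decreasing order and taking row products gives the invariant factors.

Invariant factors (smallest first, each dividing the next): x - 6, (x - 6)^2(x - 1).

Check: the last factor (x - 6)^2(x - 1) is the minimal polynomial, and the product (x - 6)^3(x - 1) is the characteristic polynomial.

x - 6, (x - 6)^2(x - 1)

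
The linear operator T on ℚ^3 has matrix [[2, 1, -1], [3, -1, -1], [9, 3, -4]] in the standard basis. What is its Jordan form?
J = [[-1, 1, 0], [0, -1, 1], [0, 0, -1]]

The characteristic polynomial is det(xI - A) = (x + 1)^3, so the eigenvalues are -1 (algebraic multiplicity 3).

For λ = -1: rank(A + I) = 2, rank((A + I)^2) = 1, rank((A + I)^3) = 0. The eigenspace has dimension 3 - 2 = 1, so there is 1 Jordan block; the rank sequence gives block sizes [3].

Assembling the blocks gives the Jordan form J above.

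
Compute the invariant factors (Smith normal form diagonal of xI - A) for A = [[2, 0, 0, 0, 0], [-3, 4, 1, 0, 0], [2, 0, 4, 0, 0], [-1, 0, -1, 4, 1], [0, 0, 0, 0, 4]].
(x - 4)^2, (x - 4)^2(x - 2)

The Jordan structure of A has elementary divisors (x - 2), (x - 4)^2, (x - 4)^2. Arranging the block sizes at each eigenvalue in decreasing order and taking row products gives the invariant factors.

Invariant factors (smallest first, each dividing the next): (x - 4)^2, (x - 4)^2(x - 2).

Check: the last factor (x - 4)^2(x - 2) is the minimal polynomial, and the product (x - 4)^4(x - 2) is the characteristic polynomial.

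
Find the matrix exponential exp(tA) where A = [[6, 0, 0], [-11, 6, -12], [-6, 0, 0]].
e^{tA} = [[e^{6*t}, 0, 0], [t*e^{6*t} - 2*e^{6*t} + 2, e^{6*t}, 2 - 2*e^{6*t}], [1 - e^{6*t}, 0, 1]]

A has Jordan form J = [[0, 0, 0], [0, 6, 1], [0, 0, 6]] with A = PJP^{-1}, so e^{tA} = P e^{tJ} P^{-1}.

For a Jordan block J_k(λ), e^{tJ_k(λ)} = e^{λt} · (I + tN + t^2 N^2/2! + ... + t^{k-1} N^{k-1}/(k-1)!) where N is the nilpotent superdiagonal part.

Assembling the blocks and conjugating back gives the entries of e^{tA} as shown above.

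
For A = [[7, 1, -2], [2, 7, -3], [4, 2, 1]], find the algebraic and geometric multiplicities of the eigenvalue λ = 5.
algebraic multiplicity 3, geometric multiplicity 1

The characteristic polynomial is (x - 5)^3, so the factor x - 5 appears with exponent 3: the algebraic multiplicity is 3.

rank(A - 5I) = 2, so the eigenspace has dimension 3 - 2 = 1: the geometric multiplicity is 1.

Since 1 < 3, A is not diagonalizable.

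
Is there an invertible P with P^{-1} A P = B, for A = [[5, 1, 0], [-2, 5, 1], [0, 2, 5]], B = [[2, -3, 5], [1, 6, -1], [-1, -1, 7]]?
Yes.

Two matrices over a field are similar if and only if they have the same invariant factors.

Both A and B have characteristic polynomial (x - 5)^3 and minimal polynomial (x - 5)^3. Computing further, both have invariant factors (x - 5)^3. Hence A and B are similar.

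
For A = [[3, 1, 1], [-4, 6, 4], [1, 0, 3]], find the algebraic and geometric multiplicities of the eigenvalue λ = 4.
algebraic multiplicity 3, geometric multiplicity 1

The characteristic polynomial is (x - 4)^3, so the factor x - 4 appears with exponent 3: the algebraic multiplicity is 3.

rank(A - 4I) = 2, so the eigenspace has dimension 3 - 2 = 1: the geometric multiplicity is 1.

Since 1 < 3, A is not diagonalizable.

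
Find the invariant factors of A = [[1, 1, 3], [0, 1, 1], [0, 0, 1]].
(x - 1)^3

The Jordan structure of A has elementary divisors (x - 1)^3. Arranging the block sizes at each eigenvalue in decreasing order and taking row products gives the invariant factors.

Invariant factors (smallest first, each dividing the next): (x - 1)^3.

Check: the last factor (x - 1)^3 is the minimal polynomial, and the product (x - 1)^3 is the characteristic polynomial.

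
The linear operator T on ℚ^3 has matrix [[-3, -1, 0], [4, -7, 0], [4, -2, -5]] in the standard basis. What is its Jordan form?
The characteristic polynomial is det(xI - A) = (x + 5)^3, so the eigenvalues are -5 (algebraic multiplicity 3).

For λ = -5: rank(A + 5I) = 1, rank((A + 5I)^2) = 0. The eigenspace has dimension 3 - 1 = 2, so there are 2 Jordan blocks; the rank sequence gives block sizes [2, 1].

Assembling the blocks gives the Jordan form J above.

J = [[-5, 1, 0], [0, -5, 0], [0, 0, -5]]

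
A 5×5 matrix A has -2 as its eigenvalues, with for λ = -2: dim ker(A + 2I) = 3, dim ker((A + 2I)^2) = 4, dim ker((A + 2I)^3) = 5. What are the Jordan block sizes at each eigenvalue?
Jordan blocks: (-2, 3), (-2, 1), (-2, 1)

λ = -2: successive nullity increments [3, 1, 1] count blocks of size ≥ k; block sizes are [3, 1, 1].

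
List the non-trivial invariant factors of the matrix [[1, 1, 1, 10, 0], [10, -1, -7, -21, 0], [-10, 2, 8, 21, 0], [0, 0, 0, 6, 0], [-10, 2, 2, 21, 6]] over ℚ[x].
The Jordan structure of A has elementary divisors (x - 1)^2, (x - 6)^2, (x - 6). Arranging the block sizes at each eigenvalue in decreasing order and taking row products gives the invariant factors.

Invariant factors (smallest first, each dividing the next): x - 6, (x - 6)^2(x - 1)^2.

Check: the last factor (x - 6)^2(x - 1)^2 is the minimal polynomial, and the product (x - 6)^3(x - 1)^2 is the characteristic polynomial.

x - 6, (x - 6)^2(x - 1)^2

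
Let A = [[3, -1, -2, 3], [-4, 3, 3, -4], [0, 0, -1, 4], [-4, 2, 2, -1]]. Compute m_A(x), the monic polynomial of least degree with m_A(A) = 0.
The characteristic polynomial factors as (x - 1)^4. The minimal polynomial is ∏(x - λ)^{k_λ} where k_λ is the size of the largest Jordan block at λ.

For λ = 1: rank(A - I) = 2, and the largest Jordan block has size 3 (the smallest k with rank((A - I)^k) = rank((A - I)^(k+1))).

So m_A(x) = (x - 1)^3.

m_A(x) = (x - 1)^3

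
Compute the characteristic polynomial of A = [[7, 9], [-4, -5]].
xI - A = [[x - 7, -9], [4, x + 5]].

Expanding det(xI - A) along the first row:
det(xI - A) = + (x - 7)·det([[x + 5]]) - (-9)·det([[4]]).

Evaluating gives χ_A(x) = x^2 - 2x + 1 = (x - 1)^2.

χ_A(x) = (x - 1)^2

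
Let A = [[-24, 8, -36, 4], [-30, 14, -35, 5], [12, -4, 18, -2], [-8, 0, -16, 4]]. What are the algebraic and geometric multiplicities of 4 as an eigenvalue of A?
algebraic multiplicity 3, geometric multiplicity 2

The characteristic polynomial is x(x - 4)^3, so the factor x - 4 appears with exponent 3: the algebraic multiplicity is 3.

rank(A - 4I) = 2, so the eigenspace has dimension 4 - 2 = 2: the geometric multiplicity is 2.

Since 2 < 3, A is not diagonalizable.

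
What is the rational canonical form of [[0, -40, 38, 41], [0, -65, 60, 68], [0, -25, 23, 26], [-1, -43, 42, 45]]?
R = [[0, 0, 0, 15], [1, 0, 0, -13], [0, 1, 0, 12], [0, 0, 1, 3]]

The invariant factors of A (the non-unit diagonal entries of the Smith normal form of xI - A over ℚ[x]) are (x - 5)(x + 3)(x^2 - x + 1), each dividing the next. The characteristic polynomial is their product, (x - 5)(x + 3)(x^2 - x + 1).

The rational canonical form is the block-diagonal matrix of companion matrices C(f_i):
R = [[0, 0, 0, 15], [1, 0, 0, -13], [0, 1, 0, 12], [0, 0, 1, 3]].

Note the characteristic polynomial does not split into linear factors over ℚ, so A has no Jordan form over ℚ; the rational canonical form exists over any field.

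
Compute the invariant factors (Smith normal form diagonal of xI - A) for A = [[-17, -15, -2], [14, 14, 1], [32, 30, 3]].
The Jordan structure of A has elementary divisors (x + 1)^2, (x - 2). Arranging the block sizes at each eigenvalue in decreasing order and taking row products gives the invariant factors.

Invariant factors (smallest first, each dividing the next): (x - 2)(x + 1)^2.

Check: the last factor (x - 2)(x + 1)^2 is the minimal polynomial, and the product (x - 2)(x + 1)^2 is the characteristic polynomial.

(x - 2)(x + 1)^2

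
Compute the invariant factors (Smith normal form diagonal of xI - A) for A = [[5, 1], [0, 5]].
(x - 5)^2

The Jordan structure of A has elementary divisors (x - 5)^2. Arranging the block sizes at each eigenvalue in decreasing order and taking row products gives the invariant factors.

Invariant factors (smallest first, each dividing the next): (x - 5)^2.

Check: the last factor (x - 5)^2 is the minimal polynomial, and the product (x - 5)^2 is the characteristic polynomial.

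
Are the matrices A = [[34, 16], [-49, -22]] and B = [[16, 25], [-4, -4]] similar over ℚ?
Yes.

Two matrices over a field are similar if and only if they have the same invariant factors.

Both A and B have characteristic polynomial (x - 6)^2 and minimal polynomial (x - 6)^2. Computing further, both have invariant factors (x - 6)^2. Hence A and B are similar.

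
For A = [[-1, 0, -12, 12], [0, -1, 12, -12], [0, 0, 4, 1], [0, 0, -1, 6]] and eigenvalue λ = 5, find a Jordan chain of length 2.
v_1 = [[2, -2, 2, 3]]^T, v_2 = [[0, 0, 1, 1]]^T

We seek v_1 ∈ ker((A - 5I)^2) \ ker(A - 5I), then set v_{i+1} = (A - 5I) v_i.

One such chain is v_1 = [[2, -2, 2, 3]]^T, v_2 = [[0, 0, 1, 1]]^T. Check: (A - 5I) v_2 = [[0, 0, 0, 0]]^T = 0.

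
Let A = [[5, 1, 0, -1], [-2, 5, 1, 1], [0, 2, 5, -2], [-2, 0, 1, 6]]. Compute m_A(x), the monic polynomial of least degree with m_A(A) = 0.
The characteristic polynomial factors as (x - 6)(x - 5)^3. The minimal polynomial is ∏(x - λ)^{k_λ} where k_λ is the size of the largest Jordan block at λ.

For λ = 5: rank(A - 5I) = 2, and the largest Jordan block has size 2 (the smallest k with rank((A - 5I)^k) = rank((A - 5I)^(k+1))).
For λ = 6: rank(A - 6I) = 3, and the largest Jordan block has size 1 (the smallest k with rank((A - 6I)^k) = rank((A - 6I)^(k+1))).

So m_A(x) = (x - 6)(x - 5)^2.

m_A(x) = (x - 6)(x - 5)^2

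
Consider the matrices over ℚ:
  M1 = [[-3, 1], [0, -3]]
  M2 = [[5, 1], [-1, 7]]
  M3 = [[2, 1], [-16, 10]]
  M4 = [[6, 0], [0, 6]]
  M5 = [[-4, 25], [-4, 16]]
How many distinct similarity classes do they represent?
3 classes: {M1}, {M2, M3, M5}, {M4}

Characteristic polynomials: χ_{M1} = (x + 3)^2, χ_{M2} = (x - 6)^2, χ_{M3} = (x - 6)^2, χ_{M4} = (x - 6)^2, χ_{M5} = (x - 6)^2.

{M1}: invariant factors (x + 3)^2.

{M2, M3, M5}: invariant factors (x - 6)^2.

{M4}: invariant factors x - 6, x - 6.

Matrices are similar if and only if their invariant-factor lists agree; the partition into similarity classes is {M1}, {M2, M3, M5}, {M4}.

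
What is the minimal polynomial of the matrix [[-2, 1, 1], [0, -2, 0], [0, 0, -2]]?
m_A(x) = (x + 2)^2

The characteristic polynomial factors as (x + 2)^3. The minimal polynomial is ∏(x - λ)^{k_λ} where k_λ is the size of the largest Jordan block at λ.

For λ = -2: rank(A + 2I) = 1, and the largest Jordan block has size 2 (the smallest k with rank((A + 2I)^k) = rank((A + 2I)^(k+1))).

So m_A(x) = (x + 2)^2.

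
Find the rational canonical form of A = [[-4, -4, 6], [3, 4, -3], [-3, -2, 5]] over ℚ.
R = [[2, 0, 0], [0, 0, -2], [0, 1, 3]]

The invariant factors of A (the non-unit diagonal entries of the Smith normal form of xI - A over ℚ[x]) are x - 2, (x - 2)(x - 1), each dividing the next. The characteristic polynomial is their product, (x - 2)^2(x - 1).

The rational canonical form is the block-diagonal matrix of companion matrices C(f_i):
R = [[2, 0, 0], [0, 0, -2], [0, 1, 3]].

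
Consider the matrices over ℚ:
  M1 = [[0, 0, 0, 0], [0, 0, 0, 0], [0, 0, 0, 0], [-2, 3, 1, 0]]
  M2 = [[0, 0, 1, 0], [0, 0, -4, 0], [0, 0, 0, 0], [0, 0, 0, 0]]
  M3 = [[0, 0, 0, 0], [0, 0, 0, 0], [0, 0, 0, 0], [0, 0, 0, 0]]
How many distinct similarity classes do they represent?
2 classes: {M1, M2}, {M3}

Characteristic polynomials: χ_{M1} = x^4, χ_{M2} = x^4, χ_{M3} = x^4.

{M1, M2}: invariant factors x, x, x^2.

{M3}: invariant factors x, x, x, x.

Matrices are similar if and only if their invariant-factor lists agree; the partition into similarity classes is {M1, M2}, {M3}.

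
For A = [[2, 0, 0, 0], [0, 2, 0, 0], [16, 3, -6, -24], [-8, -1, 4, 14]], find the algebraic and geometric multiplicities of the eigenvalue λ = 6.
The characteristic polynomial is (x - 6)(x - 2)^3, so the factor x - 6 appears with exponent 1: the algebraic multiplicity is 1.

rank(A - 6I) = 3, so the eigenspace has dimension 4 - 3 = 1: the geometric multiplicity is 1.

algebraic multiplicity 1, geometric multiplicity 1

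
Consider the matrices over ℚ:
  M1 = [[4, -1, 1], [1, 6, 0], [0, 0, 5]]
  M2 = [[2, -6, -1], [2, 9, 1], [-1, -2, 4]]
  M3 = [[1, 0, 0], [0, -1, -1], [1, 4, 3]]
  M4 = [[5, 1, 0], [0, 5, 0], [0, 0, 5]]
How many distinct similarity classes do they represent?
Characteristic polynomials: χ_{M1} = (x - 5)^3, χ_{M2} = (x - 5)^3, χ_{M3} = (x - 1)^3, χ_{M4} = (x - 5)^3.

{M1, M2}: invariant factors (x - 5)^3.

{M3}: invariant factors (x - 1)^3.

{M4}: invariant factors x - 5, (x - 5)^2.

Matrices are similar if and only if their invariant-factor lists agree; the partition into similarity classes is {M1, M2}, {M3}, {M4}.

3 classes: {M1, M2}, {M3}, {M4}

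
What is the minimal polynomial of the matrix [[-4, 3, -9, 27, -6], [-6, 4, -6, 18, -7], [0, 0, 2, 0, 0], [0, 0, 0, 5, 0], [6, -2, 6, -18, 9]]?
The characteristic polynomial factors as (x - 5)^2(x - 2)^3. The minimal polynomial is ∏(x - λ)^{k_λ} where k_λ is the size of the largest Jordan block at λ.

For λ = 2: rank(A - 2I) = 3, and the largest Jordan block has size 2 (the smallest k with rank((A - 2I)^k) = rank((A - 2I)^(k+1))).
For λ = 5: rank(A - 5I) = 3, and the largest Jordan block has size 1 (the smallest k with rank((A - 5I)^k) = rank((A - 5I)^(k+1))).

So m_A(x) = (x - 5)(x - 2)^2.

m_A(x) = (x - 5)(x - 2)^2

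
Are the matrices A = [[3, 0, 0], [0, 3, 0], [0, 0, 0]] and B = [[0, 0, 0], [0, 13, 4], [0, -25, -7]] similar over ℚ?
Both have characteristic polynomial x(x - 3)^2, but the minimal polynomial of A is x(x - 3) while the minimal polynomial of B is x(x - 3)^2. The minimal polynomial is a similarity invariant, so A and B are not similar.

No.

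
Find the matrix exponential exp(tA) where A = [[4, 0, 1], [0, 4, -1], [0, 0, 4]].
e^{tA} = [[e^{4*t}, 0, t*e^{4*t}], [0, e^{4*t}, -t*e^{4*t}], [0, 0, e^{4*t}]]

A has Jordan form J = [[4, 1, 0], [0, 4, 0], [0, 0, 4]] with A = PJP^{-1}, so e^{tA} = P e^{tJ} P^{-1}.

For a Jordan block J_k(λ), e^{tJ_k(λ)} = e^{λt} · (I + tN + t^2 N^2/2! + ... + t^{k-1} N^{k-1}/(k-1)!) where N is the nilpotent superdiagonal part.

Assembling the blocks and conjugating back gives the entries of e^{tA} as shown above.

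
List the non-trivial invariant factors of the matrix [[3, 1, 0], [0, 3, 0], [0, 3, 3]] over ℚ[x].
The Jordan structure of A has elementary divisors (x - 3)^2, (x - 3). Arranging the block sizes at each eigenvalue in decreasing order and taking row products gives the invariant factors.

Invariant factors (smallest first, each dividing the next): x - 3, (x - 3)^2.

Check: the last factor (x - 3)^2 is the minimal polynomial, and the product (x - 3)^3 is the characteristic polynomial.

x - 3, (x - 3)^2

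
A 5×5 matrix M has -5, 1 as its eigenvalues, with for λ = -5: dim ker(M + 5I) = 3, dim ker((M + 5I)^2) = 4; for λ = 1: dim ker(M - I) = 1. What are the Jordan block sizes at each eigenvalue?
λ = -5: successive nullity increments [3, 1] count blocks of size ≥ k; block sizes are [2, 1, 1].
λ = 1: successive nullity increments [1] count blocks of size ≥ k; block sizes are [1].

Jordan blocks: (-5, 2), (-5, 1), (-5, 1), (1, 1)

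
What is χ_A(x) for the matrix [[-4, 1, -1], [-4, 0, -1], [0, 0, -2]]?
χ_A(x) = (x + 2)^3

xI - A = [[x + 4, -1, 1], [4, x, 1], [0, 0, x + 2]].

Expanding det(xI - A) along the first row:
det(xI - A) = + (x + 4)·det([[x, 1], [0, x + 2]]) - (-1)·det([[4, 1], [0, x + 2]]) + (1)·det([[4, x], [0, 0]]).

Evaluating gives χ_A(x) = x^3 + 6x^2 + 12x + 8 = (x + 2)^3.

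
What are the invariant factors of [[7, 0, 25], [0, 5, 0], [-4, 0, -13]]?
(x - 5)(x + 3)^2

The Jordan structure of A has elementary divisors (x + 3)^2, (x - 5). Arranging the block sizes at each eigenvalue in decreasing order and taking row products gives the invariant factors.

Invariant factors (smallest first, each dividing the next): (x - 5)(x + 3)^2.

Check: the last factor (x - 5)(x + 3)^2 is the minimal polynomial, and the product (x - 5)(x + 3)^2 is the characteristic polynomial.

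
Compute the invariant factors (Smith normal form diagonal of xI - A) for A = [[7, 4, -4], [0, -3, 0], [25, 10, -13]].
The Jordan structure of A has elementary divisors (x + 3)^2, (x + 3). Arranging the block sizes at each eigenvalue in decreasing order and taking row products gives the invariant factors.

Invariant factors (smallest first, each dividing the next): x + 3, (x + 3)^2.

Check: the last factor (x + 3)^2 is the minimal polynomial, and the product (x + 3)^3 is the characteristic polynomial.

x + 3, (x + 3)^2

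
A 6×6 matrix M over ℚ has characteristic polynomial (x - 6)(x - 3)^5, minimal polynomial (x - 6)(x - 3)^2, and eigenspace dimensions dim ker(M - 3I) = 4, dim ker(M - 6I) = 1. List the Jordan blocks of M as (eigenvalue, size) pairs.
Jordan blocks: (3, 2), (3, 1), (3, 1), (3, 1), (6, 1)

λ = 3: algebraic multiplicity 5 (exponent in χ_M), largest block size 2 (exponent in m_M), 4 blocks (geometric multiplicity). These force block sizes [2, 1, 1, 1].
λ = 6: algebraic multiplicity 1 (exponent in χ_M), largest block size 1 (exponent in m_M), 1 block (geometric multiplicity). This forces block sizes [1].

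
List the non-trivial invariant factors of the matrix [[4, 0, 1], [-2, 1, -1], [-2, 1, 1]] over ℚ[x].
(x - 2)^3

The Jordan structure of A has elementary divisors (x - 2)^3. Arranging the block sizes at each eigenvalue in decreasing order and taking row products gives the invariant factors.

Invariant factors (smallest first, each dividing the next): (x - 2)^3.

Check: the last factor (x - 2)^3 is the minimal polynomial, and the product (x - 2)^3 is the characteristic polynomial.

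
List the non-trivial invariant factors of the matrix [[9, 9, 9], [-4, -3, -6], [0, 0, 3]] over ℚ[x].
x - 3, (x - 3)^2

The Jordan structure of A has elementary divisors (x - 3)^2, (x - 3). Arranging the block sizes at each eigenvalue in decreasing order and taking row products gives the invariant factors.

Invariant factors (smallest first, each dividing the next): x - 3, (x - 3)^2.

Check: the last factor (x - 3)^2 is the minimal polynomial, and the product (x - 3)^3 is the characteristic polynomial.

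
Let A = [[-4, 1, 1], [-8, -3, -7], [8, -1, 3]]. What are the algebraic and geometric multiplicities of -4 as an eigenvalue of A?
The characteristic polynomial is (x - 4)(x + 4)^2, so the factor x + 4 appears with exponent 2: the algebraic multiplicity is 2.

rank(A + 4I) = 2, so the eigenspace has dimension 3 - 2 = 1: the geometric multiplicity is 1.

Since 1 < 2, A is not diagonalizable.

algebraic multiplicity 2, geometric multiplicity 1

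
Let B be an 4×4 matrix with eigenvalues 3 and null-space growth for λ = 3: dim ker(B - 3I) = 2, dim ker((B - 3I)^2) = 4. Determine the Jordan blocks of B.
λ = 3: successive nullity increments [2, 2] count blocks of size ≥ k; block sizes are [2, 2].

Jordan blocks: (3, 2), (3, 2)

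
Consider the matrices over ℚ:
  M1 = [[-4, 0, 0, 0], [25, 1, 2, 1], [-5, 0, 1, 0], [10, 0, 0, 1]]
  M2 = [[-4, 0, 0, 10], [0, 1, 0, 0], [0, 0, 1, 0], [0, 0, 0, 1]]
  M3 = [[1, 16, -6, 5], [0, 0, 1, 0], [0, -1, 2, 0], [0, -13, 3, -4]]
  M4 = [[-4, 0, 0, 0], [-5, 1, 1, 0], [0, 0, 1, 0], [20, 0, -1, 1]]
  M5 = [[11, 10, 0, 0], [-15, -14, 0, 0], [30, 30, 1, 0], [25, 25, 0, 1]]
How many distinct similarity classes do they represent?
2 classes: {M1, M3, M4}, {M2, M5}

Characteristic polynomials: χ_{M1} = (x - 1)^3(x + 4), χ_{M2} = (x - 1)^3(x + 4), χ_{M3} = (x - 1)^3(x + 4), χ_{M4} = (x - 1)^3(x + 4), χ_{M5} = (x - 1)^3(x + 4).

{M1, M3, M4}: invariant factors x - 1, (x - 1)^2(x + 4).

{M2, M5}: invariant factors x - 1, x - 1, (x - 1)(x + 4).

Matrices are similar if and only if their invariant-factor lists agree; the partition into similarity classes is {M1, M3, M4}, {M2, M5}.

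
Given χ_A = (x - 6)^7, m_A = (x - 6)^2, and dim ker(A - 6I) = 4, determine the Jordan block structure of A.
λ = 6: algebraic multiplicity 7 (exponent in χ_A), largest block size 2 (exponent in m_A), 4 blocks (geometric multiplicity). These force block sizes [2, 2, 2, 1].

Jordan blocks: (6, 2), (6, 2), (6, 2), (6, 1)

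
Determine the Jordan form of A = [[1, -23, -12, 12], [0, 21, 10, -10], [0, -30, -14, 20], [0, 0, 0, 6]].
J = [[1, 1, 0, 0], [0, 1, 0, 0], [0, 0, 6, 0], [0, 0, 0, 6]]

The characteristic polynomial is det(xI - A) = (x - 6)^2(x - 1)^2, so the eigenvalues are 1 (algebraic multiplicity 2), 6 (algebraic multiplicity 2).

For λ = 1: rank(A - I) = 3, rank((A - I)^2) = 2. The eigenspace has dimension 4 - 3 = 1, so there is 1 Jordan block; the rank sequence gives block sizes [2].

For λ = 6: rank(A - 6I) = 2. The eigenspace has dimension 4 - 2 = 2, so there are 2 Jordan blocks; the rank sequence gives block sizes [1, 1].

Assembling the blocks gives the Jordan form J above.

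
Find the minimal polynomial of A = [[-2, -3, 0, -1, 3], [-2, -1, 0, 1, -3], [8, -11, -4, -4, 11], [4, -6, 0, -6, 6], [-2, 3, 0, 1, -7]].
The characteristic polynomial factors as (x + 4)^5. The minimal polynomial is ∏(x - λ)^{k_λ} where k_λ is the size of the largest Jordan block at λ.

For λ = -4: rank(A + 4I) = 2, and the largest Jordan block has size 2 (the smallest k with rank((A + 4I)^k) = rank((A + 4I)^(k+1))).

So m_A(x) = (x + 4)^2.

m_A(x) = (x + 4)^2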